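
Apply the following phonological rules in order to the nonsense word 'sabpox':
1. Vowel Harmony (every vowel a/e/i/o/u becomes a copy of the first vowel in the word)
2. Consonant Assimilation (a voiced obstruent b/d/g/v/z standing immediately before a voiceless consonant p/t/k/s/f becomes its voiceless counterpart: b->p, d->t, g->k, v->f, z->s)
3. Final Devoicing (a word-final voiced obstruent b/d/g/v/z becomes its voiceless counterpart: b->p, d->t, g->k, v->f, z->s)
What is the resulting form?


Starting form: 'sabpox'
Rule 1: Vowel Harmony: all vowels become 'a' (matching first vowel). 'sabpox' -> 'sabpax'
Rule 2: Consonant Assimilation: voiced obstruent before voiceless consonant becomes voiceless ('bp' -> 'pp'). 'sabpax' -> 'sappax'
Rule 3: Final Devoicing: final consonant 'x' is not one of the voiced obstruents b/d/g/v/z. No change.
Final form: 'sappax'

sappax


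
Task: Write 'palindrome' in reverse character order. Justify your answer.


Reverse 'palindrome' character by character: 'emordnilap'.

emordnilap


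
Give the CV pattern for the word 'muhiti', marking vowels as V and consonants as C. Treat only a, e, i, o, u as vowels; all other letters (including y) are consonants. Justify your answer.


Letter mapping: m = C, u = V, h = C, i = V, t = C, i = V.

CVCVCV


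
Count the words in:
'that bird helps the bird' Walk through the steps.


Split into words: that | bird | helps | the | bird = 5 words.

5


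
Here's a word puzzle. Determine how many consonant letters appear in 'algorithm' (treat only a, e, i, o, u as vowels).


Consonants in 'algorithm': l, g, r, t, h, m = 6 consonants.

6


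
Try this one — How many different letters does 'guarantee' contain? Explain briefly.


Unique letters in 'guarantee': {a, e, g, n, r, t, u} = 7 distinct letters.

7


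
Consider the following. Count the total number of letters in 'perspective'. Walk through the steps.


Spell out 'perspective' and number each letter: p(1), e(2), r(3), s(4), p(5), e(6), c(7), t(8), i(9), v(10), e(11). Total: 11 letters.

11


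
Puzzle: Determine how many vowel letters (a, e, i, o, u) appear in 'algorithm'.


Vowels in 'algorithm': a, o, i = 3 vowels.

3


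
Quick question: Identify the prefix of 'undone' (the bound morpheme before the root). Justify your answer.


The word 'undone' = 'un' (prefix) + 'done' (root). The prefix is 'un'.

un


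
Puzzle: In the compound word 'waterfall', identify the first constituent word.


Split 'waterfall' into 'water' + 'fall'. The first part is 'water'.

water


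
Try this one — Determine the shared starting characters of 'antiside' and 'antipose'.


Compare from the start: 4 characters match: 'anti'. Mismatch at position 5: 's' vs 'p'.

anti


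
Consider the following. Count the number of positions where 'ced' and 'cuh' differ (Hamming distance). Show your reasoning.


Alignment:
Position 1: 'c' vs 'c' = match
Position 2: 'e' vs 'u' = DIFFER
Position 3: 'd' vs 'h' = DIFFER
Total differences: 2

2


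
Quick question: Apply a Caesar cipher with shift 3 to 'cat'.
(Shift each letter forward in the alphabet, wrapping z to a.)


Shift each letter by 3: c -> f, a -> d, t -> w. Result: 'fdw'.

fdw


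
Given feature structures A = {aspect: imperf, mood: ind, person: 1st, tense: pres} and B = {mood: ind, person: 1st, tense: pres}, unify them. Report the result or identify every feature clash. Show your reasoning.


Compare features:
aspect: A=imperf vs B=_ -> unified: imperf
mood: A=ind vs B=ind -> unified: ind
person: A=1st vs B=1st -> unified: 1st
tense: A=pres vs B=pres -> unified: pres
No clashes found.

Unified: {aspect: imperf, mood: ind, person: 1st, tense: pres}


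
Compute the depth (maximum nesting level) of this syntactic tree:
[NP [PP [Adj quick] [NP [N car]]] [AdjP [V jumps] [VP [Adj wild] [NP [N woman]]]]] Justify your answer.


Count bracket nesting levels:
'[' at pos 0: depth = 1
'[' at pos 4: depth = 2
'[' at pos 8: depth = 3
'[' at pos 20: depth = 3
'[' at pos 24: depth = 4
'[' at pos 34: depth = 2
'[' at pos 40: depth = 3
'[' at pos 50: depth = 3
'[' at pos 54: depth = 4
'[' at pos 65: depth = 4
'[' at pos 69: depth = 5
Maximum depth reached: 5

5


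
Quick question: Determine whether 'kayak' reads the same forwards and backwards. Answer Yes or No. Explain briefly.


Forward: 'kayak'
Reversed: 'kayak'
They are identical.

Yes


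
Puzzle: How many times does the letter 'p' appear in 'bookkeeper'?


Letter 'p' in 'bookkeeper': found at position(s) 8 = 1 occurrence(s).

1


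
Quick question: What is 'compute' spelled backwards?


Reverse 'compute' character by character: 'etupmoc'.

etupmoc


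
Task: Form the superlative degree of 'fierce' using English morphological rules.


Apply superlative formation (ends in e: add -st): 'fierce' -> 'fiercest'.

fiercest


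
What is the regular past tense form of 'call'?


Apply rule: Add -ed. 'call' becomes 'called'.

called


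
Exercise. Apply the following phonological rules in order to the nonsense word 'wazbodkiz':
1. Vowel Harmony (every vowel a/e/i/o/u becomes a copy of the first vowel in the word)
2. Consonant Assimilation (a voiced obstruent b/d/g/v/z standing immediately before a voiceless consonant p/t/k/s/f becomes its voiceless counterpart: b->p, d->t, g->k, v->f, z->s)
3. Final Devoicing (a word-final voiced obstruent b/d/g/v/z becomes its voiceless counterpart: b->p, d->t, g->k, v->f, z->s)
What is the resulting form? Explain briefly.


Starting form: 'wazbodkiz'
Rule 1: Vowel Harmony: all vowels become 'a' (matching first vowel). 'wazbodkiz' -> 'wazbadkaz'
Rule 2: Consonant Assimilation: voiced obstruent before voiceless consonant becomes voiceless ('dk' -> 'tk'). 'wazbadkaz' -> 'wazbatkaz'
Rule 3: Final Devoicing: word-final voiced obstruent 'z' becomes voiceless 's'. 'wazbatkaz' -> 'wazbatkas'
Final form: 'wazbatkas'

wazbatkas


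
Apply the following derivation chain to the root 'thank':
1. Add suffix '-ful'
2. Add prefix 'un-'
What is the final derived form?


Step 1: Add suffix '-ful' to 'thank' = 'thankful'
Step 2: Add prefix 'un-' to 'thankful' = 'unthankful'

unthankful


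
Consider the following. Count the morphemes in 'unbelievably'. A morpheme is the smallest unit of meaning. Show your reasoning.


Decomposition: un- (prefix) + believe (root) + -able (suffix) + -ly (suffix) = 4 morpheme(s)

4 morphemes


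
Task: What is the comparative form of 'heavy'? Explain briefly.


Apply comparative formation (consonant + y: change y to i, add -er): 'heavy' -> 'heavier'.

heavier


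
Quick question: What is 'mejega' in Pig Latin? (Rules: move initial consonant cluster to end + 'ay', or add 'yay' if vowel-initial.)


'mejega': move consonant cluster 'm' to end and add 'ay': 'ejegamay'.

ejegamay


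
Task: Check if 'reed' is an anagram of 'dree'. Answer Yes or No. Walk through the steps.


Sorted letters of 'reed': 'deer'
Sorted letters of 'dree': 'deer'
They match.

Yes


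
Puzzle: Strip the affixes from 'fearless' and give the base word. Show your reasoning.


Remove suffix '-less' from 'fearless' to get root 'fear'.

fear


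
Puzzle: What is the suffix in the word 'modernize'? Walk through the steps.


The word 'modernize' = 'modern' (root) + '-ize' (suffix). The suffix is '-ize'.

ize


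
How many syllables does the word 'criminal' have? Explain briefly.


Break 'criminal' into syllables: crim-i-nal -> crim | i | nal = 3 syllables

3 syllables


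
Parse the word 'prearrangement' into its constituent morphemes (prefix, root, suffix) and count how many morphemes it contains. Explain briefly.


Step 1: Identify prefix: 'pre' (meaning: before)
Step 2: Identify root: 'arrange'
Step 3: Identify suffix(es): 'ment'
Decomposition: pre- (prefix: before) + arrange (root) + -ment (suffix: action/result)
Total morphemes: 3

3 morphemes (pre- (prefix: before) + arrange (root) + -ment (suffix: action/result))


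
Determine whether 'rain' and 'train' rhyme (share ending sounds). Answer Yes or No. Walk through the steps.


Rime (stressed vowel + following sounds) of 'rain': -ain = /eɪn/
Rime of 'train': -ain = /eɪn/
/eɪn/ and /eɪn/ are the same ending sound, so the words rhyme.

Yes


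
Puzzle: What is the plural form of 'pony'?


Apply rule: Change -y to -ies (consonant + y). 'pony' becomes 'ponies'.

ponies


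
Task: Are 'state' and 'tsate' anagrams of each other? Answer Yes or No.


Sorted letters of 'state': 'aestt'
Sorted letters of 'tsate': 'aestt'
They match.

Yes


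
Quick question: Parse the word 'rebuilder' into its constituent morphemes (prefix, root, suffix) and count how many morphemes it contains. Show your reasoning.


Step 1: Identify prefix: 're' (meaning: again)
Step 2: Identify root: 'build'
Step 3: Identify suffix(es): 'er'
Decomposition: re- (prefix: again) + build (root) + -er (suffix: one who)
Total morphemes: 3

3 morphemes (re- (prefix: again) + build (root) + -er (suffix: one who))


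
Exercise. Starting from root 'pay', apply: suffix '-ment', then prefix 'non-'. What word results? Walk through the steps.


Step 1: Add suffix '-ment' to 'pay' = 'payment'
Step 2: Add prefix 'non-' to 'payment' = 'nonpayment'

nonpayment


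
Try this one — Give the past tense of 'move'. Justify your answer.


Apply rule: Add -d (word ends in -e). 'move' becomes 'moved'.

moved


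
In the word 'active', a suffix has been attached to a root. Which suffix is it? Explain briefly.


The word 'active' = 'act' (root) + '-ive' (suffix). The suffix is '-ive'.

ive


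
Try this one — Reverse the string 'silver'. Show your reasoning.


Reverse 'silver' character by character: 'revlis'.

revlis


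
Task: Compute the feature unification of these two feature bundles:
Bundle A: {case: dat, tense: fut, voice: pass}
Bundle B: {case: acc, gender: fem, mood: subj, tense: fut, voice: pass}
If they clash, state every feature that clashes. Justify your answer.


Compare features:
case: A=dat vs B=acc -> CLASH
gender: A=_ vs B=fem -> unified: fem
mood: A=_ vs B=subj -> unified: subj
tense: A=fut vs B=fut -> unified: fut
voice: A=pass vs B=pass -> unified: pass
Clash detected on feature 'case' (dat vs acc); unification fails.

CLASH on 'case' (dat vs acc)


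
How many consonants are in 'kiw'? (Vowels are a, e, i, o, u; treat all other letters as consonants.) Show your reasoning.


Consonants in 'kiw': k, w = 2 consonants.

2


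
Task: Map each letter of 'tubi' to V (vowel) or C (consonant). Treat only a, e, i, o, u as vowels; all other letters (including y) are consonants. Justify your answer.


Letter mapping: t = C, u = V, b = C, i = V.

CVCV


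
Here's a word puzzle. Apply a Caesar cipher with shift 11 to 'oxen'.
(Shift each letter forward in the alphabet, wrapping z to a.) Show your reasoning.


Shift each letter by 11: o -> z, x -> i, e -> p, n -> y. Result: 'zipy'.

zipy


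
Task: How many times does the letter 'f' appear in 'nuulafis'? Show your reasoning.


Letter 'f' in 'nuulafis': found at position(s) 6 = 1 occurrence(s).

1


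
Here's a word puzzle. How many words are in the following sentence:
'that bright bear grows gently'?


Split into words: that | bright | bear | grows | gently = 5 words.

5


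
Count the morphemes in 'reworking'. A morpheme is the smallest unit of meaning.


Decomposition: re- (prefix) + work (root) + -ing (suffix) = 3 morpheme(s)

3 morphemes


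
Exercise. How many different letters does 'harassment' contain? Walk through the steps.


Unique letters in 'harassment': {a, e, h, m, n, r, s, t} = 8 distinct letters.

8


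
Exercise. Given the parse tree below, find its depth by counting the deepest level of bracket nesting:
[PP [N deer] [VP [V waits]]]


Count bracket nesting levels:
'[' at pos 0: depth = 1
'[' at pos 4: depth = 2
'[' at pos 13: depth = 2
'[' at pos 17: depth = 3
Maximum depth reached: 3

3


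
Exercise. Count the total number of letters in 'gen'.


Spell out 'gen' and number each letter: g(1), e(2), n(3). Total: 3 letters.

3


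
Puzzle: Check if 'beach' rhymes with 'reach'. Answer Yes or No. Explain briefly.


Rime (stressed vowel + following sounds) of 'beach': -each = /iːtʃ/
Rime of 'reach': -each = /iːtʃ/
/iːtʃ/ and /iːtʃ/ are the same ending sound, so the words rhyme.

Yes


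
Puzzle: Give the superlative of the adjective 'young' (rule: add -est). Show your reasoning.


Apply superlative formation (add -est): 'young' -> 'youngest'.

youngest


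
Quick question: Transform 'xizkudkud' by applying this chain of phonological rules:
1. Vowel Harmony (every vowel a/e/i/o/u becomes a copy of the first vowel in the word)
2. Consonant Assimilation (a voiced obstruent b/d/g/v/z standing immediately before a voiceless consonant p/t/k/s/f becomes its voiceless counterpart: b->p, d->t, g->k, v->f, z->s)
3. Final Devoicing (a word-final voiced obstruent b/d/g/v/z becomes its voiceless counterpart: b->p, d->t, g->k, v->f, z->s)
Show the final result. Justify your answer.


Starting form: 'xizkudkud'
Rule 1: Vowel Harmony: all vowels become 'i' (matching first vowel). 'xizkudkud' -> 'xizkidkid'
Rule 2: Consonant Assimilation: voiced obstruent before voiceless consonant becomes voiceless ('zk' -> 'sk', 'dk' -> 'tk'). 'xizkidkid' -> 'xiskitkid'
Rule 3: Final Devoicing: word-final voiced obstruent 'd' becomes voiceless 't'. 'xiskitkid' -> 'xiskitkit'
Final form: 'xiskitkit'

xiskitkit


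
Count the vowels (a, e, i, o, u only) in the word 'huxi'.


Vowels in 'huxi': u, i = 2 vowels.

2


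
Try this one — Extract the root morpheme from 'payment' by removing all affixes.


Remove suffix '-ment' from 'payment' to get root 'pay'.

pay


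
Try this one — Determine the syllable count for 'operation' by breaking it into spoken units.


Break 'operation' into syllables: op-er-a-tion -> op | er | a | tion = 4 syllables

4 syllables


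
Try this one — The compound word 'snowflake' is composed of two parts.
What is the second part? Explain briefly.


Split 'snowflake' into 'snow' + 'flake'. The second part is 'flake'.

flake


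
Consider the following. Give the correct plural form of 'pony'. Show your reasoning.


Apply rule: Change -y to -ies (consonant + y). 'pony' becomes 'ponies'.

ponies


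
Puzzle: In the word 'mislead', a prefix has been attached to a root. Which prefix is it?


The word 'mislead' = 'mis' (prefix) + 'lead' (root). The prefix is 'mis'.

mis


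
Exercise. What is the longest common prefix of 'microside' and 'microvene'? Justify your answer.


Compare from the start: 5 characters match: 'micro'. Mismatch at position 6: 's' vs 'v'.

micro


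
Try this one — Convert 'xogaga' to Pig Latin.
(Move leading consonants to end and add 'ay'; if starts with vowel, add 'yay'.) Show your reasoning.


'xogaga': move consonant cluster 'x' to end and add 'ay': 'ogagaxay'.

ogagaxay


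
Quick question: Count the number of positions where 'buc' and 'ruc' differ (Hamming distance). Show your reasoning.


Alignment:
Position 1: 'b' vs 'r' = DIFFER
Position 2: 'u' vs 'u' = match
Position 3: 'c' vs 'c' = match
Total differences: 1

1


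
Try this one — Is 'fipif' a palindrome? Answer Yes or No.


Forward: 'fipif'
Reversed: 'fipif'
They are identical.

Yes


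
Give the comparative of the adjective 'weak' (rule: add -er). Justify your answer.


Apply comparative formation (add -er): 'weak' -> 'weaker'.

weaker


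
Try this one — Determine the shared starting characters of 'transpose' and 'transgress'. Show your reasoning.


Compare from the start: 5 characters match: 'trans'. Mismatch at position 6: 'p' vs 'g'.

trans


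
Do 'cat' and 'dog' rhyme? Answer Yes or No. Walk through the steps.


Rime (stressed vowel + following sounds) of 'cat': -at = /æt/
Rime of 'dog': -og = /ɒg/
/æt/ and /ɒg/ are different ending sounds, so the words do not rhyme.

No


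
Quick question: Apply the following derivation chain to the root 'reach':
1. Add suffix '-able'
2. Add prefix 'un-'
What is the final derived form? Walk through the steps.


Step 1: Add suffix '-able' to 'reach' = 'reachable'
Step 2: Add prefix 'un-' to 'reachable' = 'unreachable'

unreachable


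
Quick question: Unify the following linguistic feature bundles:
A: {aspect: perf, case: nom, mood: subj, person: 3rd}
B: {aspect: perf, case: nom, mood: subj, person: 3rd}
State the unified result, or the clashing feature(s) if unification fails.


Compare features:
aspect: A=perf vs B=perf -> unified: perf
case: A=nom vs B=nom -> unified: nom
mood: A=subj vs B=subj -> unified: subj
person: A=3rd vs B=3rd -> unified: 3rd
No clashes found.

Unified: {aspect: perf, case: nom, mood: subj, person: 3rd}


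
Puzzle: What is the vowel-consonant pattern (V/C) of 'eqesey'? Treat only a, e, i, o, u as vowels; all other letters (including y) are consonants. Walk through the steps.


Letter mapping: e = V, q = C, e = V, s = C, e = V, y = C.

VCVCVC


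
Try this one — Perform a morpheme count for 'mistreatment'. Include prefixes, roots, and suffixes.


Decomposition: mis- (prefix) + treat (root) + -ment (suffix) = 3 morpheme(s)

3 morphemes


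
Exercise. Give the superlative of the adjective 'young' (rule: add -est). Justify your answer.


Apply superlative formation (add -est): 'young' -> 'youngest'.

youngest


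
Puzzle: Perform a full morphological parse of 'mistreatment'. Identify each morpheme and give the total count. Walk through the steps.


Step 1: Identify prefix: 'mis' (meaning: wrongly)
Step 2: Identify root: 'treat'
Step 3: Identify suffix(es): 'ment'
Decomposition: mis- (prefix: wrongly) + treat (root) + -ment (suffix: action/result)
Total morphemes: 3

3 morphemes (mis- (prefix: wrongly) + treat (root) + -ment (suffix: action/result))


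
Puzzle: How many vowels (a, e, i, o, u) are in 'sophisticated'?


Vowels in 'sophisticated': o, i, i, a, e = 5 vowels.

5


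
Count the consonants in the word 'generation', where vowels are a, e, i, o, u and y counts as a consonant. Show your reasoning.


Consonants in 'generation': g, n, r, t, n = 5 consonants.

5


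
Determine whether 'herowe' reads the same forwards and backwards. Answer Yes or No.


Forward: 'herowe'
Reversed: 'eworeh'
They differ.

No


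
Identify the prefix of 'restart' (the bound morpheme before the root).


The word 'restart' = 're' (prefix) + 'start' (root). The prefix is 're'.

re


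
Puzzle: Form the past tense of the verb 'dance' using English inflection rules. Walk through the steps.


Apply rule: Add -d (word ends in -e). 'dance' becomes 'danced'.

danced


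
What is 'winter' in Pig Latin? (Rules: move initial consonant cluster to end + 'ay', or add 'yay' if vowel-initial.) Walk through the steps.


'winter': move consonant cluster 'w' to end and add 'ay': 'interway'.

interway


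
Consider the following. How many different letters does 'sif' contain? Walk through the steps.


Unique letters in 'sif': {f, i, s} = 3 distinct letters.

3


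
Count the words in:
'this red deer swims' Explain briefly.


Split into words: this | red | deer | swims = 4 words.

4


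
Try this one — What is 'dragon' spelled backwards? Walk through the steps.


Reverse 'dragon' character by character: 'nogard'.

nogard


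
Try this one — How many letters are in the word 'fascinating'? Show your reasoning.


Spell out 'fascinating' and number each letter: f(1), a(2), s(3), c(4), i(5), n(6), a(7), t(8), i(9), n(10), g(11). Total: 11 letters.

11


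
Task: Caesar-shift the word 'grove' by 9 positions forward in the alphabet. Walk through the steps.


Shift each letter by 9: g -> p, r -> a, o -> x, v -> e, e -> n. Result: 'paxen'.

paxen


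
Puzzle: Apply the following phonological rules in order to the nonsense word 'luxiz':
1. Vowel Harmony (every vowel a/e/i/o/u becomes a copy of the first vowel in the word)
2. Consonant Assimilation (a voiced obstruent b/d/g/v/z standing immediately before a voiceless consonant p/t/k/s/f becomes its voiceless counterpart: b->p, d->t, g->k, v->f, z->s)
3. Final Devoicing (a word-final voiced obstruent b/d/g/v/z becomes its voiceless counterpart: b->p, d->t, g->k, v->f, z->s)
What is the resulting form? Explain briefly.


Starting form: 'luxiz'
Rule 1: Vowel Harmony: all vowels become 'u' (matching first vowel). 'luxiz' -> 'luxuz'
Rule 2: Consonant Assimilation: no voiced obstruent (b/d/g/v/z) stands immediately before a voiceless consonant (p/t/k/s/f). No change.
Rule 3: Final Devoicing: word-final voiced obstruent 'z' becomes voiceless 's'. 'luxuz' -> 'luxus'
Final form: 'luxus'

luxus


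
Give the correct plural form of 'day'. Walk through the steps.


Apply rule: Add -s. 'day' becomes 'days'.

days


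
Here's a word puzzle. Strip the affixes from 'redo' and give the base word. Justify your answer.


Remove prefix 're' from 'redo' to get root 'do'.

do


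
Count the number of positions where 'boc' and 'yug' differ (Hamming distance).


Alignment:
Position 1: 'b' vs 'y' = DIFFER
Position 2: 'o' vs 'u' = DIFFER
Position 3: 'c' vs 'g' = DIFFER
Total differences: 3

3


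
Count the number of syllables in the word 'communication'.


Break 'communication' into syllables: com-mu-ni-ca-tion -> com | mu | ni | ca | tion = 5 syllables

5 syllables


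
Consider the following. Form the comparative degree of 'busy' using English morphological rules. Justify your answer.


Apply comparative formation (consonant + y: change y to i, add -er): 'busy' -> 'busier'.

busier


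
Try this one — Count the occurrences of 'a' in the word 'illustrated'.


Letter 'a' in 'illustrated': found at position(s) 8 = 1 occurrence(s).

1


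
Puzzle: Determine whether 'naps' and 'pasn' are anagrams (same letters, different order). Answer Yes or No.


Sorted letters of 'naps': 'anps'
Sorted letters of 'pasn': 'anps'
They match.

Yes


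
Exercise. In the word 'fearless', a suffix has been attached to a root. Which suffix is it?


The word 'fearless' = 'fear' (root) + '-less' (suffix). The suffix is '-less'.

less


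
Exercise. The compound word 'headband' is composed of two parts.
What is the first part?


Split 'headband' into 'head' + 'band'. The first part is 'head'.

head


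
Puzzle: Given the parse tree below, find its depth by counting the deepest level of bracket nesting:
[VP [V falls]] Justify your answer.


Count bracket nesting levels:
'[' at pos 0: depth = 1
'[' at pos 4: depth = 2
Maximum depth reached: 2

2


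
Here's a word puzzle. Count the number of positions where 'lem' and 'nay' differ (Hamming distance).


Alignment:
Position 1: 'l' vs 'n' = DIFFER
Position 2: 'e' vs 'a' = DIFFER
Position 3: 'm' vs 'y' = DIFFER
Total differences: 3

3


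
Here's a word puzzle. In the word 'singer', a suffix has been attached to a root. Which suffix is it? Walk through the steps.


The word 'singer' = 'sing' (root) + '-er' (suffix). The suffix is '-er'.

er


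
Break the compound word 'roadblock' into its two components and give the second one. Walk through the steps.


Split 'roadblock' into 'road' + 'block'. The second part is 'block'.

block


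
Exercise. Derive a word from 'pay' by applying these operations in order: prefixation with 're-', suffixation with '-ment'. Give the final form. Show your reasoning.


Step 1: Add prefix 're-' to 'pay' = 'repay'
Step 2: Add suffix '-ment' to 'repay' = 'repayment'

repayment


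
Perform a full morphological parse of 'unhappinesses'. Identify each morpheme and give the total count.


Step 1: Identify prefix: 'un' (meaning: not/reverse)
Step 2: Identify root: 'happy'
Step 3: Identify suffix(es): 'ness, es'
Decomposition: un- (prefix: not/reverse) + happy (root) + -ness (suffix: state of) + -es (plural)
Total morphemes: 4

4 morphemes (un- (prefix: not/reverse) + happy (root) + -ness (suffix: state of) + -es (plural))


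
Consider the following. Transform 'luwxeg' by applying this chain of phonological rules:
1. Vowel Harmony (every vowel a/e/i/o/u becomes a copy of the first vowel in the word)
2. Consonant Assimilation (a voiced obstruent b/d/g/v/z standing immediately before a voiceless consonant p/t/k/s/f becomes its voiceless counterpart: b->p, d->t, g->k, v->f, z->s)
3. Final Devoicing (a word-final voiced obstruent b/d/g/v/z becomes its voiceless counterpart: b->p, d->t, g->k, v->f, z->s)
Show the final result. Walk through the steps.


Starting form: 'luwxeg'
Rule 1: Vowel Harmony: all vowels become 'u' (matching first vowel). 'luwxeg' -> 'luwxug'
Rule 2: Consonant Assimilation: no voiced obstruent (b/d/g/v/z) stands immediately before a voiceless consonant (p/t/k/s/f). No change.
Rule 3: Final Devoicing: word-final voiced obstruent 'g' becomes voiceless 'k'. 'luwxug' -> 'luwxuk'
Final form: 'luwxuk'

luwxuk


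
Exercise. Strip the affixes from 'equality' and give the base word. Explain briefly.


Remove suffix '-ity' from 'equality' to get root 'equal'.

equal


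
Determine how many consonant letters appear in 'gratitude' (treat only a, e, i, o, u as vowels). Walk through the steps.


Consonants in 'gratitude': g, r, t, t, d = 5 consonants.

5


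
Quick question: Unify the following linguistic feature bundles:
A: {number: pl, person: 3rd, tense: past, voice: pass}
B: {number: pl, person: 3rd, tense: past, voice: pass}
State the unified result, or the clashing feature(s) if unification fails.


Compare features:
number: A=pl vs B=pl -> unified: pl
person: A=3rd vs B=3rd -> unified: 3rd
tense: A=past vs B=past -> unified: past
voice: A=pass vs B=pass -> unified: pass
No clashes found.

Unified: {number: pl, person: 3rd, tense: past, voice: pass}


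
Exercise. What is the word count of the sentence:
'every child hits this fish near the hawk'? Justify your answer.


Split into words: every | child | hits | this | fish | near | the | hawk = 8 words.

8


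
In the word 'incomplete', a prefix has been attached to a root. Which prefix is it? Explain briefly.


The word 'incomplete' = 'in' (prefix) + 'complete' (root). The prefix is 'in'.

in


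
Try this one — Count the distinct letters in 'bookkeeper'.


Unique letters in 'bookkeeper': {b, e, k, o, p, r} = 6 distinct letters.

6


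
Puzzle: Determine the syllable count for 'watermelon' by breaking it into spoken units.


Break 'watermelon' into syllables: wa-ter-mel-on -> wa | ter | mel | on = 4 syllables

4 syllables


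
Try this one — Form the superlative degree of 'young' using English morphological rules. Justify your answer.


Apply superlative formation (add -est): 'young' -> 'youngest'.

youngest


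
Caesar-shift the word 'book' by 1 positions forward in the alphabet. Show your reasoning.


Shift each letter by 1: b -> c, o -> p, o -> p, k -> l. Result: 'cppl'.

cppl


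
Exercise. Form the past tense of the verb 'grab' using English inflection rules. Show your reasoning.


Apply rule: Double final consonant and add -ed. 'grab' becomes 'grabbed'.

grabbed


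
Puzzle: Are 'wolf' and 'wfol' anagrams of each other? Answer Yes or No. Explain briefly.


Sorted letters of 'wolf': 'flow'
Sorted letters of 'wfol': 'flow'
They match.

Yes


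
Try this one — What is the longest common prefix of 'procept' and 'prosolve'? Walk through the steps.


Compare from the start: 3 characters match: 'pro'. Mismatch at position 4: 'c' vs 's'.

pro


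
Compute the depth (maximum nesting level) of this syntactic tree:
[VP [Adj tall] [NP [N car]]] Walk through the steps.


Count bracket nesting levels:
'[' at pos 0: depth = 1
'[' at pos 4: depth = 2
'[' at pos 15: depth = 2
'[' at pos 19: depth = 3
Maximum depth reached: 3

3


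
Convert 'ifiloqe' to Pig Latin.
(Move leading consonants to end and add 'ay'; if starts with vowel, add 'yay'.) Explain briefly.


'ifiloqe' starts with a vowel, so add 'yay': 'ifiloqeyay'.

ifiloqeyay


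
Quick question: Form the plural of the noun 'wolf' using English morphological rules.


Apply rule: Change -f to -ves. 'wolf' becomes 'wolves'.

wolves


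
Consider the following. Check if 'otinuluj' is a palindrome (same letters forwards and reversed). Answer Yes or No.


Forward: 'otinuluj'
Reversed: 'julunito'
They differ.

No


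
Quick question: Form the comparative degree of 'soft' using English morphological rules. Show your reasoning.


Apply comparative formation (add -er): 'soft' -> 'softer'.

softer


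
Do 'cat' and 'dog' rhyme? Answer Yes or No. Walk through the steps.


Rime (stressed vowel + following sounds) of 'cat': -at = /æt/
Rime of 'dog': -og = /ɒg/
/æt/ and /ɒg/ are different ending sounds, so the words do not rhyme.

No


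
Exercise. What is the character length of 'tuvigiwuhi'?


Spell out 'tuvigiwuhi' and number each letter: t(1), u(2), v(3), i(4), g(5), i(6), w(7), u(8), h(9), i(10). Total: 10 letters.

10


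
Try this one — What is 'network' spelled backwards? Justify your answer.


Reverse 'network' character by character: 'krowten'.

krowten


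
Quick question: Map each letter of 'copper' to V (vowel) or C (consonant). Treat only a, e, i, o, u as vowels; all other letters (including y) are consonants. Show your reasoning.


Letter mapping: c = C, o = V, p = C, p = C, e = V, r = C.

CVCCVC


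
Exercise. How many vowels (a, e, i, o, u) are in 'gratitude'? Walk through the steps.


Vowels in 'gratitude': a, i, u, e = 4 vowels.

4


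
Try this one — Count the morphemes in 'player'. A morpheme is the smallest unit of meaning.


Decomposition: play (root) + -er (suffix) = 2 morpheme(s)

2 morphemes


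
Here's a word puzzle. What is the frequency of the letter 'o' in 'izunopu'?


Letter 'o' in 'izunopu': found at position(s) 5 = 1 occurrence(s).

1


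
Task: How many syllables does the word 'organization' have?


Break 'organization' into syllables: or-gan-i-za-tion -> or | gan | i | za | tion = 5 syllables

5 syllables


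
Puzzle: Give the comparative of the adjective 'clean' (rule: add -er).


Apply comparative formation (add -er): 'clean' -> 'cleaner'.

cleaner


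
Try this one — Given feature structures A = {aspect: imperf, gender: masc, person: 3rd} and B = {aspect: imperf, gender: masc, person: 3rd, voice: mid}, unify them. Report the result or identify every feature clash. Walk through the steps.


Compare features:
aspect: A=imperf vs B=imperf -> unified: imperf
gender: A=masc vs B=masc -> unified: masc
person: A=3rd vs B=3rd -> unified: 3rd
voice: A=_ vs B=mid -> unified: mid
No clashes found.

Unified: {aspect: imperf, gender: masc, person: 3rd, voice: mid}


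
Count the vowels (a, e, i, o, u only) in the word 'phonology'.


Vowels in 'phonology': o, o, o = 3 vowels.

3


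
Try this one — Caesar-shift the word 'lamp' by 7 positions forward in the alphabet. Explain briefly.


Shift each letter by 7: l -> s, a -> h, m -> t, p -> w. Result: 'shtw'.

shtw


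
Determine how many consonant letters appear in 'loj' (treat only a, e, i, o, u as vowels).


Consonants in 'loj': l, j = 2 consonants.

2


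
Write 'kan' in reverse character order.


Reverse 'kan' character by character: 'nak'.

nak


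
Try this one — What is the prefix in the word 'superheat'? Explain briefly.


The word 'superheat' = 'super' (prefix) + 'heat' (root). The prefix is 'super'.

super


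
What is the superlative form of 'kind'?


Apply superlative formation (add -est): 'kind' -> 'kindest'.

kindest


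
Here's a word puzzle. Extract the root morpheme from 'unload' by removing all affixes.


Remove prefix 'un' from 'unload' to get root 'load'.

load


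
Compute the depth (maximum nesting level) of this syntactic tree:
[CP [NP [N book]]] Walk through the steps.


Count bracket nesting levels:
'[' at pos 0: depth = 1
'[' at pos 4: depth = 2
'[' at pos 8: depth = 3
Maximum depth reached: 3

3


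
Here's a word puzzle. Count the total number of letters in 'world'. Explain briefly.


Spell out 'world' and number each letter: w(1), o(2), r(3), l(4), d(5). Total: 5 letters.

5


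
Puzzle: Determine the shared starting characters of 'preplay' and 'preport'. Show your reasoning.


Compare from the start: 4 characters match: 'prep'. Mismatch at position 5: 'l' vs 'o'.

prep


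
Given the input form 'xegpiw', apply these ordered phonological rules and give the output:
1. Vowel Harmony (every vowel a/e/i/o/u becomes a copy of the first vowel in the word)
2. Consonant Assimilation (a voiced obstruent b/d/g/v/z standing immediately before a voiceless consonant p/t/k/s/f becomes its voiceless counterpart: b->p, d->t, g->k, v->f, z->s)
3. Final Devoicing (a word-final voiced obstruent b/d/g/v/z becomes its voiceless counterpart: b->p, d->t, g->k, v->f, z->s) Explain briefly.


Starting form: 'xegpiw'
Rule 1: Vowel Harmony: all vowels become 'e' (matching first vowel). 'xegpiw' -> 'xegpew'
Rule 2: Consonant Assimilation: voiced obstruent before voiceless consonant becomes voiceless ('gp' -> 'kp'). 'xegpew' -> 'xekpew'
Rule 3: Final Devoicing: final consonant 'w' is not one of the voiced obstruents b/d/g/v/z. No change.
Final form: 'xekpew'

xekpew


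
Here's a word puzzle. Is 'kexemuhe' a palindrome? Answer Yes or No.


Forward: 'kexemuhe'
Reversed: 'ehumexek'
They differ.

No


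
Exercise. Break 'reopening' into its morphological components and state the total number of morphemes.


Step 1: Identify prefix: 're' (meaning: again)
Step 2: Identify root: 'open'
Step 3: Identify suffix(es): 'ing'
Decomposition: re- (prefix: again) + open (root) + -ing (suffix: ongoing action)
Total morphemes: 3

3 morphemes (re- (prefix: again) + open (root) + -ing (suffix: ongoing action))


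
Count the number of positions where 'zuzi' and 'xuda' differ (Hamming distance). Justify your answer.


Alignment:
Position 1: 'z' vs 'x' = DIFFER
Position 2: 'u' vs 'u' = match
Position 3: 'z' vs 'd' = DIFFER
Position 4: 'i' vs 'a' = DIFFER
Total differences: 3

3


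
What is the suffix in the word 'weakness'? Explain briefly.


The word 'weakness' = 'weak' (root) + '-ness' (suffix). The suffix is '-ness'.

ness


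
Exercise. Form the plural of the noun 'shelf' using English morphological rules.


Apply rule: Change -f to -ves. 'shelf' becomes 'shelves'.

shelves


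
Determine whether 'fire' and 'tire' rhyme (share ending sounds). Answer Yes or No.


Rime (stressed vowel + following sounds) of 'fire': -ire = /aɪər/
Rime of 'tire': -ire = /aɪər/
/aɪər/ and /aɪər/ are the same ending sound, so the words rhyme.

Yes


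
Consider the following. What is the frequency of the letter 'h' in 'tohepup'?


Letter 'h' in 'tohepup': found at position(s) 3 = 1 occurrence(s).

1


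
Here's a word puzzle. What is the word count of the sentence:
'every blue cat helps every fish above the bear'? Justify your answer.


Split into words: every | blue | cat | helps | every | fish | above | the | bear = 9 words.

9


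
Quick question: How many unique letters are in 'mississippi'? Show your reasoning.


Unique letters in 'mississippi': {i, m, p, s} = 4 distinct letters.

4


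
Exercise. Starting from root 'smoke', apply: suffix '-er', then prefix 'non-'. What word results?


Step 1: Add suffix '-er' to 'smoke' = 'smoker'
Step 2: Add prefix 'non-' to 'smoker' = 'nonsmoker'

nonsmoker


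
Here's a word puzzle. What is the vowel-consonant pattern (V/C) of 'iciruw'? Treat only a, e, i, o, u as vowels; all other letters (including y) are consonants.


Letter mapping: i = V, c = C, i = V, r = C, u = V, w = C.

VCVCVC


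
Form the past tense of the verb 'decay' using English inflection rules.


Apply rule: Add -ed. 'decay' becomes 'decayed'.

decayed


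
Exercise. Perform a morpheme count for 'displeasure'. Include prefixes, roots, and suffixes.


Decomposition: dis- (prefix) + please (root) + -ure (suffix) = 3 morpheme(s)

3 morphemes


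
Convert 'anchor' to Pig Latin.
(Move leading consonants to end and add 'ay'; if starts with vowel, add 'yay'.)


'anchor' starts with a vowel, so add 'yay': 'anchoryay'.

anchoryay


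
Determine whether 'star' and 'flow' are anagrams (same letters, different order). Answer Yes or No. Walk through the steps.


Sorted letters of 'star': 'arst'
Sorted letters of 'flow': 'flow'
They do not match.

No


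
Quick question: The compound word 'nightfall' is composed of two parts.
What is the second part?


Split 'nightfall' into 'night' + 'fall'. The second part is 'fall'.

fall


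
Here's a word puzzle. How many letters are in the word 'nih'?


Spell out 'nih' and number each letter: n(1), i(2), h(3). Total: 3 letters.

3


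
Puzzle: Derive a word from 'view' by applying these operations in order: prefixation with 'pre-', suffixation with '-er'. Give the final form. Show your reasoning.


Step 1: Add prefix 'pre-' to 'view' = 'preview'
Step 2: Add suffix '-er' to 'preview' = 'previewer'

previewer


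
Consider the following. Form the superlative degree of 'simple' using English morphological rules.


Apply superlative formation (ends in e: add -st): 'simple' -> 'simplest'.

simplest


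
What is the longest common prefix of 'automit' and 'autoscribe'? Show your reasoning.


Compare from the start: 4 characters match: 'auto'. Mismatch at position 5: 'm' vs 's'.

auto


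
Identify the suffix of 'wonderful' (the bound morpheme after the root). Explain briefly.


The word 'wonderful' = 'wonder' (root) + '-ful' (suffix). The suffix is '-ful'.

ful


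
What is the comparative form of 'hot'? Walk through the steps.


Apply comparative formation (double final consonant, add -er): 'hot' -> 'hotter'.

hotter


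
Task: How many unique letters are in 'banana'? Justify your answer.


Unique letters in 'banana': {a, b, n} = 3 distinct letters.

3


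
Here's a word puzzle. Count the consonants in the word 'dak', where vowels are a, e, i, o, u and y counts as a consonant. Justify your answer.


Consonants in 'dak': d, k = 2 consonants.

2


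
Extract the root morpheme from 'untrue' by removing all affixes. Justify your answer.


Remove prefix 'un' from 'untrue' to get root 'true'.

true


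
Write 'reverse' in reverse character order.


Reverse 'reverse' character by character: 'esrever'.

esrever


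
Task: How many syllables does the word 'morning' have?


Break 'morning' into syllables: morn-ing -> morn | ing = 2 syllables

2 syllables


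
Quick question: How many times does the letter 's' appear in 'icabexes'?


Letter 's' in 'icabexes': found at position(s) 8 = 1 occurrence(s).

1


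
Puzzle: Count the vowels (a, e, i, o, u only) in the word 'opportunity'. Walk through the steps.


Vowels in 'opportunity': o, o, u, i = 4 vowels.

4


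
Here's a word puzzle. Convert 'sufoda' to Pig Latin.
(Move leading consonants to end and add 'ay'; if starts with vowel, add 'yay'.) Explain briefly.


'sufoda': move consonant cluster 's' to end and add 'ay': 'ufodasay'.

ufodasay


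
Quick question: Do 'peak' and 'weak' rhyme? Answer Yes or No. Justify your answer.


Rime (stressed vowel + following sounds) of 'peak': -eak = /iːk/
Rime of 'weak': -eak = /iːk/
/iːk/ and /iːk/ are the same ending sound, so the words rhyme.

Yes


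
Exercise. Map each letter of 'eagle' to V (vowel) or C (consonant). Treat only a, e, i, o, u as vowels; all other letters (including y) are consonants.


Letter mapping: e = V, a = V, g = C, l = C, e = V.

VVCCV
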